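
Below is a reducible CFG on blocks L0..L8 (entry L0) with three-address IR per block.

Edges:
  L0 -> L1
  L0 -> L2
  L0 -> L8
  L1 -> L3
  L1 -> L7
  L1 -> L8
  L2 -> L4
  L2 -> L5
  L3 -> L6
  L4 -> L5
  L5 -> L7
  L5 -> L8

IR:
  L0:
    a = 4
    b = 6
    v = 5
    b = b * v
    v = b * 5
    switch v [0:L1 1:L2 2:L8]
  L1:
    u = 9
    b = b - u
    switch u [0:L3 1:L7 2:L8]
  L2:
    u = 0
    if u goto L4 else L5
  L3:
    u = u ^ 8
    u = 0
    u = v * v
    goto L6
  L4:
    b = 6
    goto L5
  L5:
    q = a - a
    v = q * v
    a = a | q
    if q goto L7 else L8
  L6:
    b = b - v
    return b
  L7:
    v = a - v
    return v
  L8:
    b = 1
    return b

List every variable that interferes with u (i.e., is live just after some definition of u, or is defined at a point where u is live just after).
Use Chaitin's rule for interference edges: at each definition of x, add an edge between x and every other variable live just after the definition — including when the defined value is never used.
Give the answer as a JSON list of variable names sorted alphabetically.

Per-block:
  L0: def={a,b,v} ue=∅
  L1: def={b,u} ue={b}
  L2: def={u} ue=∅
  L3: def={u} ue={u,v}
  L4: def={b} ue=∅
  L5: def={a,q,v} ue={a,v}
  L6: def={b} ue={b,v}
  L7: def={v} ue={a,v}
  L8: def={b} ue=∅

Liveness:
  L0: in=∅ out={a,b,v}
  L1: in={a,b,v} out={a,b,u,v}
  L2: in={a,v} out={a,v}
  L3: in={b,u,v} out={b,v}
  L4: in={a,v} out={a,v}
  L5: in={a,v} out={a,v}
  L6: in={b,v} out=∅
  L7: in={a,v} out=∅
  L8: in=∅ out=∅

Interfere edges:
  a — {b,q,u,v}
  b — {a,u,v}
  q — {a,v}
  u — {a,b,v}
  v — {a,b,q,u}

N(u) = ["a", "b", "v"]

Answer: ["a", "b", "v"]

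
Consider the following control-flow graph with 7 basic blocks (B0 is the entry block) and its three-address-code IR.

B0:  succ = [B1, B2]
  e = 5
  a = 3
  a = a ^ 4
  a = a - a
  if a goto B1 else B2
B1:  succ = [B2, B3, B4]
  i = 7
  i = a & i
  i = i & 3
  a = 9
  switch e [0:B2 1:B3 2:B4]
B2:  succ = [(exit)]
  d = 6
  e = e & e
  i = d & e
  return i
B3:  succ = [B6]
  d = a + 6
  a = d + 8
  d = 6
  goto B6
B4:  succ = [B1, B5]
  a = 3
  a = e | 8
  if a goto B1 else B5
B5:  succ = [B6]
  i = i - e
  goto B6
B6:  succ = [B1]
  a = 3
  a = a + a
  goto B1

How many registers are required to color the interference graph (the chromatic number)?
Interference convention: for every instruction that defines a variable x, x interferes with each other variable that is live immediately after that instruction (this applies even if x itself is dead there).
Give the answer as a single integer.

Per-block:
  B0: {a,e} / ∅
  B1: {a,i} / {a,e}
  B2: {d,e,i} / {e}
  B3: {a,d} / {a}
  B4: {a} / {e}
  B5: {i} / {e,i}
  B6: {a} / ∅

Liveness:
  live B0: ∅→{a,e}
  live B1: {a,e}→{a,e,i}
  live B2: {e}→∅
  live B3: {a,e}→{e}
  live B4: {e,i}→{a,e,i}
  live B5: {e,i}→{e}
  live B6: {e}→{a,e}

Interference:
  a: {e,i}
  d: {e}
  e: {a,d,i}
  i: {a,e}

Chromatic number:
  {a,e,i} pairwise interfere (3-clique) ⇒ χ ≥ 3
  assign a→r1 d→r1 e→r0 i→r2 — no edge inside a register ⇒ χ ≤ 3
  χ = 3

Answer: 3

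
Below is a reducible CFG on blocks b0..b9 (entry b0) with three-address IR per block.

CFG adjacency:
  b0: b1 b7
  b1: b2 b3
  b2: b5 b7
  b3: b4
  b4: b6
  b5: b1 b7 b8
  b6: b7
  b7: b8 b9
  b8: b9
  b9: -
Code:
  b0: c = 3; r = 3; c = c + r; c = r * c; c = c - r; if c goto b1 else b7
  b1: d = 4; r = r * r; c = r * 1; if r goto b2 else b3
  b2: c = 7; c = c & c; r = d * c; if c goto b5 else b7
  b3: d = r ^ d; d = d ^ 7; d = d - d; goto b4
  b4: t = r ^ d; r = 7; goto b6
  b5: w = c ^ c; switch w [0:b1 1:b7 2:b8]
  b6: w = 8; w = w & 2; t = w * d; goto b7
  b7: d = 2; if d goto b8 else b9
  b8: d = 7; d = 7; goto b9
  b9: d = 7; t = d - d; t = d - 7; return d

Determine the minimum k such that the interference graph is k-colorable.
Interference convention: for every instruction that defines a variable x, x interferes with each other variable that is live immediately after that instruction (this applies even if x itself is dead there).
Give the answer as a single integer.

Block summaries:
  b0 def {c,r} use ∅
  b1 def {c,d,r} use {r}
  b2 def {c,r} use {d}
  b3 def {d} use {d,r}
  b4 def {r,t} use {d,r}
  b5 def {w} use {c}
  b6 def {t,w} use {d}
  b7 def {d} use ∅
  b8 def {d} use ∅
  b9 def {d,t} use ∅

Backward fixpoint:
  b0 li=∅ lo={r}
  b1 li={r} lo={d,r}
  b2 li={d} lo={c,r}
  b3 li={d,r} lo={d,r}
  b4 li={d,r} lo={d}
  b5 li={c,r} lo={r}
  b6 li={d} lo=∅
  b7 li=∅ lo=∅
  b8 li=∅ lo=∅
  b9 li=∅ lo=∅

Interference:
  c — {d,r}
  d — {c,r,t,w}
  r — {c,d,w}
  t — {d}
  w — {d,r}

Registers:
  lower bound: {c,d,r} mutually conflict ⇒ χ ≥ 3
  3-colouring: R0={d}  R1={r,t}  R2={c,w}
  χ = 3

Answer: 3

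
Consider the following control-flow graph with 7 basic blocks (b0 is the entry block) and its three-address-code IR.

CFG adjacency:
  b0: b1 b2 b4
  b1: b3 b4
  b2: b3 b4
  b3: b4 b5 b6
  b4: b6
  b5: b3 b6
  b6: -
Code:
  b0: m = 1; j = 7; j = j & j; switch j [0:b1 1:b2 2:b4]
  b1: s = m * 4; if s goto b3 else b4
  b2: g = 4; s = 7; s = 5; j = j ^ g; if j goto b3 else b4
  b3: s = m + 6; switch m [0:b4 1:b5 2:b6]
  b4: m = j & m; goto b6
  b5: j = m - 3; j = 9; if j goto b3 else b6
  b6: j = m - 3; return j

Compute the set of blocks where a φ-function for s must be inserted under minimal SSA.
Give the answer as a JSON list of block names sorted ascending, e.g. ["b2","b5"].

idom tree: b1←b0 b2←b0 b3←b0 b4←b0 b5←b3 b6←b0
Dom at joins:
  b3: preds {b1,b2,b5}: {b0,b1} ∩ {b0,b2} ∩ {b0,b3,b5} = {b0}; idom=b0
  b4: preds {b0,b1,b2,b3}: {b0} ∩ {b0,b1} ∩ {b0,b2} ∩ {b0,b3} = {b0}; idom=b0
  b6: preds {b3,b4,b5}: {b0,b3} ∩ {b0,b4} ∩ {b0,b3,b5} = {b0}; idom=b0

Frontier:
  join b3 pred b1: b1 stop@b0
  join b3 pred b2: b2 stop@b0
  join b3 pred b5: b5→b3 stop@b0
  join b4 pred b0: · stop@b0
  join b4 pred b1: b1 stop@b0
  join b4 pred b2: b2 stop@b0
  join b4 pred b3: b3 stop@b0
  join b6 pred b3: b3 stop@b0
  join b6 pred b4: b4 stop@b0
  join b6 pred b5: b5→b3 stop@b0
  b0: DF=∅
  b1: DF={b3,b4}
  b2: DF={b3,b4}
  b3: DF={b3,b4,b6}
  b4: DF={b6}
  b5: DF={b3,b6}
  b6: DF=∅

φ for s: defs {b1,b2,b3}
  DF⁺ = {b3,b4,b6}

Answer: ["b3", "b4", "b6"]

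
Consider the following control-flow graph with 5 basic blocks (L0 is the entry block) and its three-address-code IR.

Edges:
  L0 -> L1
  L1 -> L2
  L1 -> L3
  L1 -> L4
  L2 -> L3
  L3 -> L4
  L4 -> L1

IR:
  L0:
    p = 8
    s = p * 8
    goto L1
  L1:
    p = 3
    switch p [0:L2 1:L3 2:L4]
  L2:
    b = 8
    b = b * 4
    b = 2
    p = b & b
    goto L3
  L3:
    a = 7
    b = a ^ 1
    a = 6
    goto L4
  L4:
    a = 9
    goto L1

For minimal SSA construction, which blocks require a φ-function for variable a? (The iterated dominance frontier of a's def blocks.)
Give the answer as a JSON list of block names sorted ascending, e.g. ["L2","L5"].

Answer: ["L1", "L4"]

Analysis:
idom tree: L1←L0 L2←L1 L3←L1 L4←L1
Dom∩ at merges:
  L1: preds {L0,L4}: {L0} ∩ {L0,L1,L4} = {L0}; idom=L0
  L3: preds {L1,L2}: {L0,L1} ∩ {L0,L1,L2} = {L0,L1}; idom=L1
  L4: preds {L1,L3}: {L0,L1} ∩ {L0,L1,L3} = {L0,L1}; idom=L1

DF derivation:
  L1←L0: walk · to L0
  L1←L4: walk L4→L1 to L0
  L3←L1: walk · to L1
  L3←L2: walk L2 to L1
  L4←L1: walk · to L1
  L4←L3: walk L3 to L1
  L0: DF=∅
  L1: DF={L1}
  L2: DF={L3}
  L3: DF={L4}
  L4: DF={L1}

φ for a: defs {L3,L4}
  DF⁺ = {L1,L4}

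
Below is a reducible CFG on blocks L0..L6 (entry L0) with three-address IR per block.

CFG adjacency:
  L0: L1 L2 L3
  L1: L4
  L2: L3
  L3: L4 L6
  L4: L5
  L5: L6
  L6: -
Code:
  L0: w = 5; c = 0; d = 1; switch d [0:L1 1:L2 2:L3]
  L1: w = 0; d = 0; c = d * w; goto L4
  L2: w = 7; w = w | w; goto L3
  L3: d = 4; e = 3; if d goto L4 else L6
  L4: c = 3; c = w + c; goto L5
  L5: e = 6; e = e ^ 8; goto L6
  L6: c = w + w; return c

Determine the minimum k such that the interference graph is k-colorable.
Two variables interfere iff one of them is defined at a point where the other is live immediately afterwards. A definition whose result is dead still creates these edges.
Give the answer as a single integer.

Block summaries:
  L0: {c,d,w} / ∅
  L1: {c,d,w} / ∅
  L2: {w} / ∅
  L3: {d,e} / ∅
  L4: {c} / {w}
  L5: {e} / ∅
  L6: {c} / {w}

Backward fixpoint:
  L0: in=∅ out={w}
  L1: in=∅ out={w}
  L2: in=∅ out={w}
  L3: in={w} out={w}
  L4: in={w} out={w}
  L5: in={w} out={w}
  L6: in={w} out=∅

Interference:
  c: {w}
  d: {e,w}
  e: {d,w}
  w: {c,d,e}

Colouring:
  clique {d,e,w} ⇒ need ≥ 3
  assign c→r1 d→r1 e→r2 w→r0 — no edge inside a register ⇒ χ ≤ 3
  χ = 3

Answer: 3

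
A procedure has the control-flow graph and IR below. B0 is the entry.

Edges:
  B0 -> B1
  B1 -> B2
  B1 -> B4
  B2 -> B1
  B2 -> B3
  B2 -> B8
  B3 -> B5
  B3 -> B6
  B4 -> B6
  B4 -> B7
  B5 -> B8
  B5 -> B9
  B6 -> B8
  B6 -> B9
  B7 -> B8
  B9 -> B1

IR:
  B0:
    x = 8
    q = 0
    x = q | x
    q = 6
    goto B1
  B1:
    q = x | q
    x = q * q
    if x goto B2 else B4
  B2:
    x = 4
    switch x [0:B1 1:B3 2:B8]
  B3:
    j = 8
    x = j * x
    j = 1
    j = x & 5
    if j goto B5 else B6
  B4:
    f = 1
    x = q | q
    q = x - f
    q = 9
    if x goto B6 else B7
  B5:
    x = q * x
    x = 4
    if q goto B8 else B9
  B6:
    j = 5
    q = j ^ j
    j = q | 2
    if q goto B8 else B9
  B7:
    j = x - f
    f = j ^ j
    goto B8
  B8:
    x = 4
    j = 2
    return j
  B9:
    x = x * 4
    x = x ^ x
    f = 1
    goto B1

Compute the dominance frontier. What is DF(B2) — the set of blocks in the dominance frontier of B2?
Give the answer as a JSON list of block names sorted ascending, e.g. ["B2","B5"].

Answer: ["B1", "B6", "B8", "B9"]

Analysis:
idom tree: B1←B0 B2←B1 B3←B2 B4←B1 B5←B3 B6←B1 B7←B4 B8←B1 B9←B1
Join-block Dom:
  B1: preds {B0,B2,B9}: {B0} ∩ {B0,B1,B2} ∩ {B0,B1,B9} = {B0}; idom=B0
  B6: preds {B3,B4}: {B0,B1,B2,B3} ∩ {B0,B1,B4} = {B0,B1}; idom=B1
  B8: preds {B2,B5,B6,B7}: {B0,B1,B2} ∩ {B0,B1,B2,B3,B5} ∩ {B0,B1,B6} ∩ {B0,B1,B4,B7} = {B0,B1}; idom=B1
  B9: preds {B5,B6}: {B0,B1,B2,B3,B5} ∩ {B0,B1,B6} = {B0,B1}; idom=B1

DF derivation:
  join B1 pred B0: · stop@B0
  join B1 pred B2: B2→B1 stop@B0
  join B1 pred B9: B9→B1 stop@B0
  join B6 pred B3: B3→B2 stop@B1
  join B6 pred B4: B4 stop@B1
  join B8 pred B2: B2 stop@B1
  join B8 pred B5: B5→B3→B2 stop@B1
  join B8 pred B6: B6 stop@B1
  join B8 pred B7: B7→B4 stop@B1
  join B9 pred B5: B5→B3→B2 stop@B1
  join B9 pred B6: B6 stop@B1
  DF(B0)=∅
  DF(B1)={B1}
  DF(B2)={B1,B6,B8,B9}
  DF(B3)={B6,B8,B9}
  DF(B4)={B6,B8}
  DF(B5)={B8,B9}
  DF(B6)={B8,B9}
  DF(B7)={B8}
  DF(B8)=∅
  DF(B9)={B1}

DF(B2) = ["B1", "B6", "B8", "B9"]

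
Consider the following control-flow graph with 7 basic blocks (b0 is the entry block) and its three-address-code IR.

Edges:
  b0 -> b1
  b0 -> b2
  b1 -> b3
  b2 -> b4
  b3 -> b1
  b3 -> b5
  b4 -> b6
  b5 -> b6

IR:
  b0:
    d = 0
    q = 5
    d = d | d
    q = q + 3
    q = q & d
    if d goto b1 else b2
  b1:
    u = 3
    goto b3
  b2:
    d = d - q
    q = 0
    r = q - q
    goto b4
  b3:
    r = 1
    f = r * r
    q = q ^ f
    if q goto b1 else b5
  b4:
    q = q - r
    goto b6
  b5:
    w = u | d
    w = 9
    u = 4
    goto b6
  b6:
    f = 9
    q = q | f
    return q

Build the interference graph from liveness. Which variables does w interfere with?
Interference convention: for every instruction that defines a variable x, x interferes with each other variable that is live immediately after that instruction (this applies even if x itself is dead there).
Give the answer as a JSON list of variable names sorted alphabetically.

Answer: ["q"]

Working:
Per-block:
  b0: def={d,q} ue=∅
  b1: def={u} ue=∅
  b2: def={d,q,r} ue={d,q}
  b3: def={f,q,r} ue={q}
  b4: def={q} ue={q,r}
  b5: def={u,w} ue={d,u}
  b6: def={f,q} ue={q}

Liveness:
  b0: in=∅ out={d,q}
  b1: in={d,q} out={d,q,u}
  b2: in={d,q} out={q,r}
  b3: in={d,q,u} out={d,q,u}
  b4: in={q,r} out={q}
  b5: in={d,q,u} out={q}
  b6: in={q} out=∅

Interfere edges:
  d — {f,q,r,u}
  f — {d,q,u}
  q — {d,f,r,u,w}
  r — {d,q,u}
  u — {d,f,q,r}
  w — {q}

N(w) = ["q"]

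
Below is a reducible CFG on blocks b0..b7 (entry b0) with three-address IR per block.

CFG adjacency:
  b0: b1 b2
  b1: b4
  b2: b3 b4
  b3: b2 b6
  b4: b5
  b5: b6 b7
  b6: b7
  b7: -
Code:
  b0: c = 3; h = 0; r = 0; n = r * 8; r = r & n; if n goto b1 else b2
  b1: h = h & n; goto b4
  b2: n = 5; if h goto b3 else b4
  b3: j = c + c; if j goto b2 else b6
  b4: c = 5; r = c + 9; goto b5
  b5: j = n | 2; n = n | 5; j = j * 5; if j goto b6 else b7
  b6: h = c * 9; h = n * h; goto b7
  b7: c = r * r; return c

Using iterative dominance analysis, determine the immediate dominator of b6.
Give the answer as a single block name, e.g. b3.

Answer: b0

Analysis:
idom tree: b1←b0 b2←b0 b3←b2 b4←b0 b5←b4 b6←b0 b7←b0
Dom∩ at merges:
  b2: preds {b0,b3}: {b0} ∩ {b0,b2,b3} = {b0}; idom=b0
  b4: preds {b1,b2}: {b0,b1} ∩ {b0,b2} = {b0}; idom=b0
  b6: preds {b3,b5}: {b0,b2,b3} ∩ {b0,b4,b5} = {b0}; idom=b0
  b7: preds {b5,b6}: {b0,b4,b5} ∩ {b0,b6} = {b0}; idom=b0

idom(b6) = b0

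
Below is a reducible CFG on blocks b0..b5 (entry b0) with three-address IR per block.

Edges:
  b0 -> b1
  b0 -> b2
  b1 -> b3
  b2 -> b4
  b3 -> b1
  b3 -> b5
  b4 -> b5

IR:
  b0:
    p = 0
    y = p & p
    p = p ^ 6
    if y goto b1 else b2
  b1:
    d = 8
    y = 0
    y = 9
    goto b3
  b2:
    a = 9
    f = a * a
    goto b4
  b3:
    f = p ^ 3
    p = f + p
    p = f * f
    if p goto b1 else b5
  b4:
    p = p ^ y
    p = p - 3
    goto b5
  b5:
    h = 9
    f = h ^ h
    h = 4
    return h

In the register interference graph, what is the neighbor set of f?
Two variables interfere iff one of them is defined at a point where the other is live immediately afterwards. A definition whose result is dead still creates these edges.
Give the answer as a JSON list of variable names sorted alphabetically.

Block summaries:
  b0: def={p,y} ue=∅
  b1: def={d,y} ue=∅
  b2: def={a,f} ue=∅
  b3: def={f,p} ue={p}
  b4: def={p} ue={p,y}
  b5: def={f,h} ue=∅

Liveness:
  b0: in=∅ out={p,y}
  b1: in={p} out={p}
  b2: in={p,y} out={p,y}
  b3: in={p} out={p}
  b4: in={p,y} out=∅
  b5: in=∅ out=∅

Conflict graph:
  a — {p,y}
  d — {p}
  f — {p,y}
  h — ∅
  p — {a,d,f,y}
  y — {a,f,p}

N(f) = ["p", "y"]

Answer: ["p", "y"]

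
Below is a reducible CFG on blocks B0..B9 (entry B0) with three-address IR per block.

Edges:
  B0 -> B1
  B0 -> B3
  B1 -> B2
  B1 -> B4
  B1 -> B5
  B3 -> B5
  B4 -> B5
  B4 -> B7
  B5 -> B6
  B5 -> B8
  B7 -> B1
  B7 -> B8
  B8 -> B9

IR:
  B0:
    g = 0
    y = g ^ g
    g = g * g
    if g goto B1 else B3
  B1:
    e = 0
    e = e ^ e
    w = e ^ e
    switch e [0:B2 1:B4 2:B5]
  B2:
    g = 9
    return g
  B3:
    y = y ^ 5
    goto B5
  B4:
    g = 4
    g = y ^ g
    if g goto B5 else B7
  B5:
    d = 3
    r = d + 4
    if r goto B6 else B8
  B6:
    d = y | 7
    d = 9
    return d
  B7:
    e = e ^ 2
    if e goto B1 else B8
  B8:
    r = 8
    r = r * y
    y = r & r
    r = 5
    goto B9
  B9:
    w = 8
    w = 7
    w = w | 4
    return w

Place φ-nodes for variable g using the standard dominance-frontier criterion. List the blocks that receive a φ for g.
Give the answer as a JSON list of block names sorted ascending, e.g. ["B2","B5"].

Answer: ["B1", "B5", "B8"]

Analysis:
idom tree: B1←B0 B2←B1 B3←B0 B4←B1 B5←B0 B6←B5 B7←B4 B8←B0 B9←B8
Dom at joins:
  B1: preds {B0,B7}: {B0} ∩ {B0,B1,B4,B7} = {B0}; idom=B0
  B5: preds {B1,B3,B4}: {B0,B1} ∩ {B0,B3} ∩ {B0,B1,B4} = {B0}; idom=B0
  B8: preds {B5,B7}: {B0,B5} ∩ {B0,B1,B4,B7} = {B0}; idom=B0

Frontier:
  B1←B0: walk · to B0
  B1←B7: walk B7→B4→B1 to B0
  B5←B1: walk B1 to B0
  B5←B3: walk B3 to B0
  B5←B4: walk B4→B1 to B0
  B8←B5: walk B5 to B0
  B8←B7: walk B7→B4→B1 to B0
  DF(B0)=∅
  DF(B1)={B1,B5,B8}
  DF(B2)=∅
  DF(B3)={B5}
  DF(B4)={B1,B5,B8}
  DF(B5)={B8}
  DF(B6)=∅
  DF(B7)={B1,B8}
  DF(B8)=∅
  DF(B9)=∅

φ for g: defs {B0,B2,B4}
  DF⁺ = {B1,B5,B8}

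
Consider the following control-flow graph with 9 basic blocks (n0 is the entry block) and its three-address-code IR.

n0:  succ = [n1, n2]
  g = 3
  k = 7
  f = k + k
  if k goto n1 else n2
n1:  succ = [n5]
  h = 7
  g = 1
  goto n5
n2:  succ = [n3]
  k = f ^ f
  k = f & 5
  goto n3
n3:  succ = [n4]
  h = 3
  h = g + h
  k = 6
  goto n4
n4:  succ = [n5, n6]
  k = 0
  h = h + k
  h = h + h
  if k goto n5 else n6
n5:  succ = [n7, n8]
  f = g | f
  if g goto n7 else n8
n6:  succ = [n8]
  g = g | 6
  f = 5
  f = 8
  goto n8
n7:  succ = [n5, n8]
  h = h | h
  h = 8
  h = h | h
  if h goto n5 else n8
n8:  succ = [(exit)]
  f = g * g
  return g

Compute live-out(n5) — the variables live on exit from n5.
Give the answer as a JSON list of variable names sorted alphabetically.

Answer: ["f", "g", "h"]

Working:
Block summaries:
  n0: def={f,g,k} ue=∅
  n1: def={g,h} ue=∅
  n2: def={k} ue={f}
  n3: def={h,k} ue={g}
  n4: def={h,k} ue={h}
  n5: def={f} ue={f,g}
  n6: def={f,g} ue={g}
  n7: def={h} ue={h}
  n8: def={f} ue={g}

Live sets:
  live n0: ∅→{f,g}
  live n1: {f}→{f,g,h}
  live n2: {f,g}→{f,g}
  live n3: {f,g}→{f,g,h}
  live n4: {f,g,h}→{f,g,h}
  live n5: {f,g,h}→{f,g,h}
  live n6: {g}→{g}
  live n7: {f,g,h}→{f,g,h}
  live n8: {g}→∅

live-out(n5) = ["f", "g", "h"]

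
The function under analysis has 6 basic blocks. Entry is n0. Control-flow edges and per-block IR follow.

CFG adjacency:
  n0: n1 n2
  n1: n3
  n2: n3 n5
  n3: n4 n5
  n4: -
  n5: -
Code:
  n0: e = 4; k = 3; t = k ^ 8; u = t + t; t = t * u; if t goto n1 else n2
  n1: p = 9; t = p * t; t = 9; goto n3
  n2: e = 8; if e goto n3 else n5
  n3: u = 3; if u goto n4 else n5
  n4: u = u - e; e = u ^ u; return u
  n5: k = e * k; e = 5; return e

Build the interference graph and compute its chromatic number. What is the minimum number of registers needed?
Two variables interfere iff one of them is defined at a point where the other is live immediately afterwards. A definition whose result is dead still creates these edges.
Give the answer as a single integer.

def/use:
  n0 def {e,k,t,u} use ∅
  n1 def {p,t} use {t}
  n2 def {e} use ∅
  n3 def {u} use ∅
  n4 def {e,u} use {e,u}
  n5 def {e,k} use {e,k}

Backward fixpoint:
  live n0: ∅→{e,k,t}
  live n1: {e,k,t}→{e,k}
  live n2: {k}→{e,k}
  live n3: {e,k}→{e,k,u}
  live n4: {e,u}→∅
  live n5: {e,k}→∅

Interfere edges:
  e — {k,p,t,u}
  k — {e,p,t,u}
  p — {e,k,t}
  t — {e,k,p,u}
  u — {e,k,t}

Colouring:
  clique {e,k,p,t} ⇒ need ≥ 4
  4-colouring: r0={e}  r1={k}  r2={t}  r3={p,u}
  χ = 4

Answer: 4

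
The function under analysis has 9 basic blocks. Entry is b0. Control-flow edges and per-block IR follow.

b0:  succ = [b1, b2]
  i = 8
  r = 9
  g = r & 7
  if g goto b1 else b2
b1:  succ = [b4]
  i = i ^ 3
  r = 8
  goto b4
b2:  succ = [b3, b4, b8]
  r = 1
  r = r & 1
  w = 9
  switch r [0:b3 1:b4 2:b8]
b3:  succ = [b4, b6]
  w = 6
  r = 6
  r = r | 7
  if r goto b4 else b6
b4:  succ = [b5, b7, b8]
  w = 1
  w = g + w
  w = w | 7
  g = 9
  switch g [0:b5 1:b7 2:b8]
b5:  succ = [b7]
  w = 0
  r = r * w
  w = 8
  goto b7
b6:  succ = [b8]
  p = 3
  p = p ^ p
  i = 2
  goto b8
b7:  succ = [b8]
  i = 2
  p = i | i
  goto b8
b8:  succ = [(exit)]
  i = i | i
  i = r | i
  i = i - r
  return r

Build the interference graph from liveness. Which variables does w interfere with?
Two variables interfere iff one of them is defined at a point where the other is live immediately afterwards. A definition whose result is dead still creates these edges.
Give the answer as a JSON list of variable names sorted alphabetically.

Block summaries:
  b0: def={g,i,r} ue=∅
  b1: def={i,r} ue={i}
  b2: def={r,w} ue=∅
  b3: def={r,w} ue=∅
  b4: def={g,w} ue={g}
  b5: def={r,w} ue={r}
  b6: def={i,p} ue=∅
  b7: def={i,p} ue=∅
  b8: def={i} ue={i,r}

Liveness:
  b0: in=∅ out={g,i}
  b1: in={g,i} out={g,i,r}
  b2: in={g,i} out={g,i,r}
  b3: in={g,i} out={g,i,r}
  b4: in={g,i,r} out={i,r}
  b5: in={r} out={r}
  b6: in={r} out={i,r}
  b7: in={r} out={i,r}
  b8: in={i,r} out=∅

Interfere edges:
  g↔{i,r,w}
  i↔{g,p,r,w}
  p↔{i,r}
  r↔{g,i,p,w}
  w↔{g,i,r}

N(w) = ["g", "i", "r"]

Answer: ["g", "i", "r"]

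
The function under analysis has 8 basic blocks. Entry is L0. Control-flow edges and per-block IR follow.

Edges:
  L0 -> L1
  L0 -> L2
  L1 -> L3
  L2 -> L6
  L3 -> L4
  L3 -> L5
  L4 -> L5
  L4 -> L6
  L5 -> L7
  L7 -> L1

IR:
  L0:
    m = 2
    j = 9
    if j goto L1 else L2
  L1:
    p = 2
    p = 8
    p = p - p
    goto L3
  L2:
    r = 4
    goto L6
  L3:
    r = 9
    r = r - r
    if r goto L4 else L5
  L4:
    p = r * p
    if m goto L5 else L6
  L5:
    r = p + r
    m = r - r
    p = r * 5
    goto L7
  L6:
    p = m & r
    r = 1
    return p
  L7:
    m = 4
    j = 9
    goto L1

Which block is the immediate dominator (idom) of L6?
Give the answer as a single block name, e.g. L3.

Answer: L0

Derivation:
idom tree: L1←L0 L2←L0 L3←L1 L4←L3 L5←L3 L6←L0 L7←L5
Dom at joins:
  L1: preds {L0,L7}: {L0} ∩ {L0,L1,L3,L5,L7} = {L0}; idom=L0
  L5: preds {L3,L4}: {L0,L1,L3} ∩ {L0,L1,L3,L4} = {L0,L1,L3}; idom=L3
  L6: preds {L2,L4}: {L0,L2} ∩ {L0,L1,L3,L4} = {L0}; idom=L0

idom(L6) = L0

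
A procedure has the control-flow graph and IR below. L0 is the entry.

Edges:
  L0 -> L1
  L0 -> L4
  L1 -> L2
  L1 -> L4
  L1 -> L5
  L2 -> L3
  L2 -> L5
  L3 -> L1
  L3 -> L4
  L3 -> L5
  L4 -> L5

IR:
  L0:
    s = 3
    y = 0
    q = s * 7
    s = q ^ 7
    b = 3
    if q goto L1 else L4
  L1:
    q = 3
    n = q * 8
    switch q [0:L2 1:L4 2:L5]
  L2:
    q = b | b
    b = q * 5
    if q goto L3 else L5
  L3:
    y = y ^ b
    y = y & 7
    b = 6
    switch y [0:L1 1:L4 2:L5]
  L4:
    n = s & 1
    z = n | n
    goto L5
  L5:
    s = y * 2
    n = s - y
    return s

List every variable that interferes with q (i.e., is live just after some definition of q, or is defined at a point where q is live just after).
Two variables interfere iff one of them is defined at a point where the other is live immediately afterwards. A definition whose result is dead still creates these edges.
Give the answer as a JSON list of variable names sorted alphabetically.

Block summaries:
  L0 def {b,q,s,y} use ∅
  L1 def {n,q} use ∅
  L2 def {b,q} use {b}
  L3 def {b,y} use {b,y}
  L4 def {n,z} use {s}
  L5 def {n,s} use {y}

Live sets:
  L0 li=∅ lo={b,s,y}
  L1 li={b,s,y} lo={b,s,y}
  L2 li={b,s,y} lo={b,s,y}
  L3 li={b,s,y} lo={b,s,y}
  L4 li={s,y} lo={y}
  L5 li={y} lo=∅

Conflict graph:
  b↔{n,q,s,y}
  n↔{b,q,s,y}
  q↔{b,n,s,y}
  s↔{b,n,q,y}
  y↔{b,n,q,s,z}
  z↔{y}

N(q) = ["b", "n", "s", "y"]

Answer: ["b", "n", "s", "y"]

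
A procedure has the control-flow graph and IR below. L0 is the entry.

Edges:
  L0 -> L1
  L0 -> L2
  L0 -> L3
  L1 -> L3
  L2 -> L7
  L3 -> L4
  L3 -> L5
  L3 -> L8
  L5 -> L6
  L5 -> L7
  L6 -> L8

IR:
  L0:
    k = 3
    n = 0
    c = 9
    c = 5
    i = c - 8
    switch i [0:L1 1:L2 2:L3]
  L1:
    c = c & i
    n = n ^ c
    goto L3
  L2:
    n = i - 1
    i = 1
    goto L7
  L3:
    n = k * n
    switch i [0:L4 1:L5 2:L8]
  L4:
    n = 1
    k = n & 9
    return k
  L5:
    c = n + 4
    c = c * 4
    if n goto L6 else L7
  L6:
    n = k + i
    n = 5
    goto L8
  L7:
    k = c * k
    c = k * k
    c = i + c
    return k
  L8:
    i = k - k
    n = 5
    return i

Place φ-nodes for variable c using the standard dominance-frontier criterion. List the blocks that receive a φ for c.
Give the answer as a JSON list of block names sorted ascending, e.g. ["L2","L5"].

idom tree: L1←L0 L2←L0 L3←L0 L4←L3 L5←L3 L6←L5 L7←L0 L8←L3
Dom∩ at merges:
  L3: preds {L0,L1}: {L0} ∩ {L0,L1} = {L0}; idom=L0
  L7: preds {L2,L5}: {L0,L2} ∩ {L0,L3,L5} = {L0}; idom=L0
  L8: preds {L3,L6}: {L0,L3} ∩ {L0,L3,L5,L6} = {L0,L3}; idom=L3

DF walk-up:
  L3←L0: walk · to L0
  L3←L1: walk L1 to L0
  L7←L2: walk L2 to L0
  L7←L5: walk L5→L3 to L0
  L8←L3: walk · to L3
  L8←L6: walk L6→L5 to L3
  L0 → ∅
  L1 → {L3}
  L2 → {L7}
  L3 → {L7}
  L4 → ∅
  L5 → {L7,L8}
  L6 → {L8}
  L7 → ∅
  L8 → ∅

φ for c: defs {L0,L1,L5,L7}
  DF⁺ = {L3,L7,L8}

Answer: ["L3", "L7", "L8"]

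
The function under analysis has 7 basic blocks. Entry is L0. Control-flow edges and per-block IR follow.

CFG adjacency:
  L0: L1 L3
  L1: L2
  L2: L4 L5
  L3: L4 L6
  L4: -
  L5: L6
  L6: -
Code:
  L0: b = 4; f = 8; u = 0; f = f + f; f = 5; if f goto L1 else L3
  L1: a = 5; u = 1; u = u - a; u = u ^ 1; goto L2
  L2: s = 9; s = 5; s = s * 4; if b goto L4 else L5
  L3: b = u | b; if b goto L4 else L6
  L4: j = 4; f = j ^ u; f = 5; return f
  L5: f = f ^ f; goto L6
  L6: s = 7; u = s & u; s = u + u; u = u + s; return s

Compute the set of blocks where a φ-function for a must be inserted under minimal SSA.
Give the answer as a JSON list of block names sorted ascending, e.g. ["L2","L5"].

idom tree: L1←L0 L2←L1 L3←L0 L4←L0 L5←L2 L6←L0
Dom∩ at merges:
  L4: preds {L2,L3}: {L0,L1,L2} ∩ {L0,L3} = {L0}; idom=L0
  L6: preds {L3,L5}: {L0,L3} ∩ {L0,L1,L2,L5} = {L0}; idom=L0

DF walk-up:
  join L4 pred L2: L2→L1 stop@L0
  join L4 pred L3: L3 stop@L0
  join L6 pred L3: L3 stop@L0
  join L6 pred L5: L5→L2→L1 stop@L0
  L0 → ∅
  L1 → {L4,L6}
  L2 → {L4,L6}
  L3 → {L4,L6}
  L4 → ∅
  L5 → {L6}
  L6 → ∅

φ for a: defs {L1}
  DF⁺ = {L4,L6}

Answer: ["L4", "L6"]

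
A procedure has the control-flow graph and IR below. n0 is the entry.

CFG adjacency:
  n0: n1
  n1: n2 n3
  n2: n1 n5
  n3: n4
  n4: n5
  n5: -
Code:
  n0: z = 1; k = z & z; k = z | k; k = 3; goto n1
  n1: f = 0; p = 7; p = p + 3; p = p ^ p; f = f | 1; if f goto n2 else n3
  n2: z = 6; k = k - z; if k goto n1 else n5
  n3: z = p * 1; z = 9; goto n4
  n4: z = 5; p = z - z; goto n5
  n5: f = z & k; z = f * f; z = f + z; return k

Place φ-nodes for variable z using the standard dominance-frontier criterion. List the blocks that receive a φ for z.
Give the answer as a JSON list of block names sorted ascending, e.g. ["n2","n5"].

Answer: ["n1", "n5"]

Working:
idom tree: n1←n0 n2←n1 n3←n1 n4←n3 n5←n1
Join-block Dom:
  n1: preds {n0,n2}: {n0} ∩ {n0,n1,n2} = {n0}; idom=n0
  n5: preds {n2,n4}: {n0,n1,n2} ∩ {n0,n1,n3,n4} = {n0,n1}; idom=n1

Frontier:
  n1←n0: walk · to n0
  n1←n2: walk n2→n1 to n0
  n5←n2: walk n2 to n1
  n5←n4: walk n4→n3 to n1
  n0 → ∅
  n1 → {n1}
  n2 → {n1,n5}
  n3 → {n5}
  n4 → {n5}
  n5 → ∅

φ for z: defs {n0,n2,n3,n4,n5}
  DF⁺ = {n1,n5}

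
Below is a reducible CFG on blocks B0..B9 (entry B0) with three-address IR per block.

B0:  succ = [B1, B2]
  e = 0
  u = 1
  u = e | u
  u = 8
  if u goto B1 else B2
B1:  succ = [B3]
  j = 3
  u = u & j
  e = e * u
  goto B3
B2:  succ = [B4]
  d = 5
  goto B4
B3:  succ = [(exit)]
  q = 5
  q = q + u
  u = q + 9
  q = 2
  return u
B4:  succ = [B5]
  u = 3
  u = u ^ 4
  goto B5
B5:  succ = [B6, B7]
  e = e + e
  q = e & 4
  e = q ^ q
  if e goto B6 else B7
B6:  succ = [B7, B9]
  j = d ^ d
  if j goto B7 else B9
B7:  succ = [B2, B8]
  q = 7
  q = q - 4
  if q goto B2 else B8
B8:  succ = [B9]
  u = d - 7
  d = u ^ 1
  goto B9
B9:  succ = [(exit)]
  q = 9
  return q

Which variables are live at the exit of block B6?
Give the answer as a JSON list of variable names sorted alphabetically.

Block summaries:
  B0: {e,u} / ∅
  B1: {e,j,u} / {e,u}
  B2: {d} / ∅
  B3: {q,u} / {u}
  B4: {u} / ∅
  B5: {e,q} / {e}
  B6: {j} / {d}
  B7: {q} / ∅
  B8: {d,u} / {d}
  B9: {q} / ∅

Live sets:
  live B0: ∅→{e,u}
  live B1: {e,u}→{u}
  live B2: {e}→{d,e}
  live B3: {u}→∅
  live B4: {d,e}→{d,e}
  live B5: {d,e}→{d,e}
  live B6: {d,e}→{d,e}
  live B7: {d,e}→{d,e}
  live B8: {d}→∅
  live B9: ∅→∅

live-out(B6) = ["d", "e"]

Answer: ["d", "e"]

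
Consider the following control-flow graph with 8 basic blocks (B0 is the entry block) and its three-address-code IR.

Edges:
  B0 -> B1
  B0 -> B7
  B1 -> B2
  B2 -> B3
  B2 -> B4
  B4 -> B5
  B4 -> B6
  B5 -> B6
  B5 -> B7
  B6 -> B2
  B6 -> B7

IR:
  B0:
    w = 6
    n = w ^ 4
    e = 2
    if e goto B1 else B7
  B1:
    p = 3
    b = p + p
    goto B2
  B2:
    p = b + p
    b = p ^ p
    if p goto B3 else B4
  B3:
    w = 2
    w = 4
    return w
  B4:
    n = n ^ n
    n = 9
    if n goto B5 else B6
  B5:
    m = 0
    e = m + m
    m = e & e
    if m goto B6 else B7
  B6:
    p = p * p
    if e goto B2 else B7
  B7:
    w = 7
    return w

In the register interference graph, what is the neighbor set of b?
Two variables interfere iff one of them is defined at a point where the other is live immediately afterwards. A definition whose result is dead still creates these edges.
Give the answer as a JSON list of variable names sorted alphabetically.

Answer: ["e", "m", "n", "p"]

Analysis:
Per-block:
  B0 def {e,n,w} use ∅
  B1 def {b,p} use ∅
  B2 def {b,p} use {b,p}
  B3 def {w} use ∅
  B4 def {n} use {n}
  B5 def {e,m} use ∅
  B6 def {p} use {e,p}
  B7 def {w} use ∅

Live sets:
  live B0: ∅→{e,n}
  live B1: {e,n}→{b,e,n,p}
  live B2: {b,e,n,p}→{b,e,n,p}
  live B3: ∅→∅
  live B4: {b,e,n,p}→{b,e,n,p}
  live B5: {b,n,p}→{b,e,n,p}
  live B6: {b,e,n,p}→{b,e,n,p}
  live B7: ∅→∅

Conflict graph:
  b↔{e,m,n,p}
  e↔{b,m,n,p}
  m↔{b,e,n,p}
  n↔{b,e,m,p}
  p↔{b,e,m,n}
  w↔∅

N(b) = ["e", "m", "n", "p"]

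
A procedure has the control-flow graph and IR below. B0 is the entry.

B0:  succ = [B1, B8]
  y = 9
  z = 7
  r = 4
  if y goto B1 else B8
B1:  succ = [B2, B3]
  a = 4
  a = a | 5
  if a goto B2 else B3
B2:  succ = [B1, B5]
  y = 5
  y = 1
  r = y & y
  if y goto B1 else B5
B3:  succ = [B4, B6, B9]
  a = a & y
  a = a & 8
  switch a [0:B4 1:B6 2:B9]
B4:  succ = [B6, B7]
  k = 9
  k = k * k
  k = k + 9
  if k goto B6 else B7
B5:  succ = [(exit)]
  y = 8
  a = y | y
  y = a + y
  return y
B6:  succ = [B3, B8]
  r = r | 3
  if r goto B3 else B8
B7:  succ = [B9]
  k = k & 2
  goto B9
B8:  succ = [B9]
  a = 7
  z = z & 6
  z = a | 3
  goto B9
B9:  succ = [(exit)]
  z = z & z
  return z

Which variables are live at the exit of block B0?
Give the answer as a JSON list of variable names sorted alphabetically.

Answer: ["r", "y", "z"]

Working:
Per-block:
  B0 def {r,y,z} use ∅
  B1 def {a} use ∅
  B2 def {r,y} use ∅
  B3 def {a} use {a,y}
  B4 def {k} use ∅
  B5 def {a,y} use ∅
  B6 def {r} use {r}
  B7 def {k} use {k}
  B8 def {a,z} use {z}
  B9 def {z} use {z}

Live sets:
  B0 li=∅ lo={r,y,z}
  B1 li={r,y,z} lo={a,r,y,z}
  B2 li={z} lo={r,y,z}
  B3 li={a,r,y,z} lo={a,r,y,z}
  B4 li={a,r,y,z} lo={a,k,r,y,z}
  B5 li=∅ lo=∅
  B6 li={a,r,y,z} lo={a,r,y,z}
  B7 li={k,z} lo={z}
  B8 li={z} lo={z}
  B9 li={z} lo=∅

live-out(B0) = ["r", "y", "z"]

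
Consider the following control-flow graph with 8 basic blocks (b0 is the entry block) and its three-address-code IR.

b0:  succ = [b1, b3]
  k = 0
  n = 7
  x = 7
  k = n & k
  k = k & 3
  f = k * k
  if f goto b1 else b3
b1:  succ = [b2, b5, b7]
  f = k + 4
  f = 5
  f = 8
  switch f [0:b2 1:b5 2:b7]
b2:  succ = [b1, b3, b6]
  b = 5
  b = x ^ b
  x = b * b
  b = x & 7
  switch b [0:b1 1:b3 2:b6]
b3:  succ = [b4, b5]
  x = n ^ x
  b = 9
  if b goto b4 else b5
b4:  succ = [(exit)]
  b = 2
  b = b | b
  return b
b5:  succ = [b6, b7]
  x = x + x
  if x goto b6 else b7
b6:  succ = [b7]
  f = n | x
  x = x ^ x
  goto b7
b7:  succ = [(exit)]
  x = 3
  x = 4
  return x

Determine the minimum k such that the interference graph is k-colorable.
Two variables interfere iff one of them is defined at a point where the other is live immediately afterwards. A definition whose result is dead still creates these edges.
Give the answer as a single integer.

Block summaries:
  b0: {f,k,n,x} / ∅
  b1: {f} / {k}
  b2: {b,x} / {x}
  b3: {b,x} / {n,x}
  b4: {b} / ∅
  b5: {x} / {x}
  b6: {f,x} / {n,x}
  b7: {x} / ∅

Live sets:
  b0 li=∅ lo={k,n,x}
  b1 li={k,n,x} lo={k,n,x}
  b2 li={k,n,x} lo={k,n,x}
  b3 li={n,x} lo={n,x}
  b4 li=∅ lo=∅
  b5 li={n,x} lo={n,x}
  b6 li={n,x} lo=∅
  b7 li=∅ lo=∅

Interference:
  b: {k,n,x}
  f: {k,n,x}
  k: {b,f,n,x}
  n: {b,f,k,x}
  x: {b,f,k,n}

Registers:
  lower bound: {b,k,n,x} mutually conflict ⇒ χ ≥ 4
  assign b→r3 f→r3 k→r0 n→r1 x→r2 — no edge inside a register ⇒ χ ≤ 4
  χ = 4

Answer: 4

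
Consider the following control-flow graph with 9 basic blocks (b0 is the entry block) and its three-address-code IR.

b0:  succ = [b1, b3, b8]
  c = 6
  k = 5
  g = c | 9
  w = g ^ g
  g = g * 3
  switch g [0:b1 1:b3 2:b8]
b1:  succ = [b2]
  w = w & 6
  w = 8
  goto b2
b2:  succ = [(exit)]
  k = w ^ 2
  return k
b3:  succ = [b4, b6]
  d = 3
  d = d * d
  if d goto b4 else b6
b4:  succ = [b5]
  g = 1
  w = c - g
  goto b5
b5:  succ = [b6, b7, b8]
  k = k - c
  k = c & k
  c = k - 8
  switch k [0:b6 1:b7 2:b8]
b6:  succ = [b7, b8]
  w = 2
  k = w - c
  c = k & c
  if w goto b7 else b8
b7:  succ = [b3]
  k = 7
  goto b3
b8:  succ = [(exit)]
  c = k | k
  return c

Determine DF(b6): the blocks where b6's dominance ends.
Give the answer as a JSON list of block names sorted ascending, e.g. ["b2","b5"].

Answer: ["b7", "b8"]

Derivation:
idom tree: b1←b0 b2←b1 b3←b0 b4←b3 b5←b4 b6←b3 b7←b3 b8←b0
Dom at joins:
  b3: preds {b0,b7}: {b0} ∩ {b0,b3,b7} = {b0}; idom=b0
  b6: preds {b3,b5}: {b0,b3} ∩ {b0,b3,b4,b5} = {b0,b3}; idom=b3
  b7: preds {b5,b6}: {b0,b3,b4,b5} ∩ {b0,b3,b6} = {b0,b3}; idom=b3
  b8: preds {b0,b5,b6}: {b0} ∩ {b0,b3,b4,b5} ∩ {b0,b3,b6} = {b0}; idom=b0

DF derivation:
  join b3 pred b0: · stop@b0
  join b3 pred b7: b7→b3 stop@b0
  join b6 pred b3: · stop@b3
  join b6 pred b5: b5→b4 stop@b3
  join b7 pred b5: b5→b4 stop@b3
  join b7 pred b6: b6 stop@b3
  join b8 pred b0: · stop@b0
  join b8 pred b5: b5→b4→b3 stop@b0
  join b8 pred b6: b6→b3 stop@b0
  b0 → ∅
  b1 → ∅
  b2 → ∅
  b3 → {b3,b8}
  b4 → {b6,b7,b8}
  b5 → {b6,b7,b8}
  b6 → {b7,b8}
  b7 → {b3}
  b8 → ∅

DF(b6) = ["b7", "b8"]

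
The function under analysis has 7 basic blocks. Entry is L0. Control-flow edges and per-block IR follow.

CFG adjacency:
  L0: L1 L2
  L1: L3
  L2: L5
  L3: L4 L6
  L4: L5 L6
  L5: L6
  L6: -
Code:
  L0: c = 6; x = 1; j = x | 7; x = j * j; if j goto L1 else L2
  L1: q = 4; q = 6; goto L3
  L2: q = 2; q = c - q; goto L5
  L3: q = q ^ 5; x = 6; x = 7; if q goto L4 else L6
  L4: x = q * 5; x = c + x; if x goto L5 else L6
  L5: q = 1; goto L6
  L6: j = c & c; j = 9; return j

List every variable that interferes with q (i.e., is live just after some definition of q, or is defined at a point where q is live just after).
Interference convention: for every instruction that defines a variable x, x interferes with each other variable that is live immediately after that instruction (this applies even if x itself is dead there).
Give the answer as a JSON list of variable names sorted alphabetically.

Answer: ["c", "x"]

Analysis:
def/use:
  L0: def={c,j,x} ue=∅
  L1: def={q} ue=∅
  L2: def={q} ue={c}
  L3: def={q,x} ue={q}
  L4: def={x} ue={c,q}
  L5: def={q} ue=∅
  L6: def={j} ue={c}

Liveness:
  L0: in=∅ out={c}
  L1: in={c} out={c,q}
  L2: in={c} out={c}
  L3: in={c,q} out={c,q}
  L4: in={c,q} out={c}
  L5: in={c} out={c}
  L6: in={c} out=∅

Conflict graph:
  c↔{j,q,x}
  j↔{c,x}
  q↔{c,x}
  x↔{c,j,q}

N(q) = ["c", "x"]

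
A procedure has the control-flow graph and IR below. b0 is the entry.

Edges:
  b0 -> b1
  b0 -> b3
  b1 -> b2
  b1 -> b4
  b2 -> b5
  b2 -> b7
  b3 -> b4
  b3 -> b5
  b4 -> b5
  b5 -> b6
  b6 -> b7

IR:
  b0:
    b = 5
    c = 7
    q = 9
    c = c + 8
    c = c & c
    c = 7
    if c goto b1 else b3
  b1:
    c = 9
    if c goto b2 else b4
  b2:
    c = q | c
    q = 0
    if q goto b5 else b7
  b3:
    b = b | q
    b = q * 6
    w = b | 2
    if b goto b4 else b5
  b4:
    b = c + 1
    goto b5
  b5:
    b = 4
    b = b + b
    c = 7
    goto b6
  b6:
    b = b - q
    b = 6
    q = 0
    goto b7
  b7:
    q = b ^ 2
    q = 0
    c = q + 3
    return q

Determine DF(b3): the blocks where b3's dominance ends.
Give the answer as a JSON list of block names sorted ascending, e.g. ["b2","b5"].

idom tree: b1←b0 b2←b1 b3←b0 b4←b0 b5←b0 b6←b5 b7←b0
Join-block Dom:
  b4: preds {b1,b3}: {b0,b1} ∩ {b0,b3} = {b0}; idom=b0
  b5: preds {b2,b3,b4}: {b0,b1,b2} ∩ {b0,b3} ∩ {b0,b4} = {b0}; idom=b0
  b7: preds {b2,b6}: {b0,b1,b2} ∩ {b0,b5,b6} = {b0}; idom=b0

DF derivation:
  join b4 pred b1: b1 stop@b0
  join b4 pred b3: b3 stop@b0
  join b5 pred b2: b2→b1 stop@b0
  join b5 pred b3: b3 stop@b0
  join b5 pred b4: b4 stop@b0
  join b7 pred b2: b2→b1 stop@b0
  join b7 pred b6: b6→b5 stop@b0
  b0: DF=∅
  b1: DF={b4,b5,b7}
  b2: DF={b5,b7}
  b3: DF={b4,b5}
  b4: DF={b5}
  b5: DF={b7}
  b6: DF={b7}
  b7: DF=∅

DF(b3) = ["b4", "b5"]

Answer: ["b4", "b5"]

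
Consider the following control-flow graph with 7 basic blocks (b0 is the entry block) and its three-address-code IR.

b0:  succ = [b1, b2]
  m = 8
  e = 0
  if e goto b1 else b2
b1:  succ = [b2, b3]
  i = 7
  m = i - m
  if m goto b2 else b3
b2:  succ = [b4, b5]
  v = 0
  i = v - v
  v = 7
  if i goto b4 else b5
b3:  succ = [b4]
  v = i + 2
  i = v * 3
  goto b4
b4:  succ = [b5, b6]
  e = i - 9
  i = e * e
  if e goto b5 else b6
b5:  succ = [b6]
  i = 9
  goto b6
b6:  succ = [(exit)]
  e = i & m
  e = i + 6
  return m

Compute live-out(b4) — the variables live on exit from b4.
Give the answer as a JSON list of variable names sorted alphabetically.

Per-block:
  b0 def {e,m} use ∅
  b1 def {i,m} use {m}
  b2 def {i,v} use ∅
  b3 def {i,v} use {i}
  b4 def {e,i} use {i}
  b5 def {i} use ∅
  b6 def {e} use {i,m}

Live sets:
  live b0: ∅→{m}
  live b1: {m}→{i,m}
  live b2: {m}→{i,m}
  live b3: {i,m}→{i,m}
  live b4: {i,m}→{i,m}
  live b5: {m}→{i,m}
  live b6: {i,m}→∅

live-out(b4) = ["i", "m"]

Answer: ["i", "m"]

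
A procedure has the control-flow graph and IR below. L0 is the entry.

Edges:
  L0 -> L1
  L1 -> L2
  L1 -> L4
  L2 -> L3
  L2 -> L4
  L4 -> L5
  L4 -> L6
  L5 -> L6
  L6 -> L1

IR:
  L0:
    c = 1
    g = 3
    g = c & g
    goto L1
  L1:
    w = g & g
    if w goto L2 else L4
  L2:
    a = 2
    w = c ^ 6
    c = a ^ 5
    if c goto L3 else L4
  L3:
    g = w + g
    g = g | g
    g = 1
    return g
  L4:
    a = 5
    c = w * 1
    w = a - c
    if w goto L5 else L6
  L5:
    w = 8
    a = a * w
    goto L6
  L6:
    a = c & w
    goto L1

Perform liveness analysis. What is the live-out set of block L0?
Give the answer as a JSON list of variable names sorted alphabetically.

Per-block:
  L0 def {c,g} use ∅
  L1 def {w} use {g}
  L2 def {a,c,w} use {c}
  L3 def {g} use {g,w}
  L4 def {a,c,w} use {w}
  L5 def {a,w} use {a}
  L6 def {a} use {c,w}

Backward fixpoint:
  L0 li=∅ lo={c,g}
  L1 li={c,g} lo={c,g,w}
  L2 li={c,g} lo={g,w}
  L3 li={g,w} lo=∅
  L4 li={g,w} lo={a,c,g,w}
  L5 li={a,c,g} lo={c,g,w}
  L6 li={c,g,w} lo={c,g}

live-out(L0) = ["c", "g"]

Answer: ["c", "g"]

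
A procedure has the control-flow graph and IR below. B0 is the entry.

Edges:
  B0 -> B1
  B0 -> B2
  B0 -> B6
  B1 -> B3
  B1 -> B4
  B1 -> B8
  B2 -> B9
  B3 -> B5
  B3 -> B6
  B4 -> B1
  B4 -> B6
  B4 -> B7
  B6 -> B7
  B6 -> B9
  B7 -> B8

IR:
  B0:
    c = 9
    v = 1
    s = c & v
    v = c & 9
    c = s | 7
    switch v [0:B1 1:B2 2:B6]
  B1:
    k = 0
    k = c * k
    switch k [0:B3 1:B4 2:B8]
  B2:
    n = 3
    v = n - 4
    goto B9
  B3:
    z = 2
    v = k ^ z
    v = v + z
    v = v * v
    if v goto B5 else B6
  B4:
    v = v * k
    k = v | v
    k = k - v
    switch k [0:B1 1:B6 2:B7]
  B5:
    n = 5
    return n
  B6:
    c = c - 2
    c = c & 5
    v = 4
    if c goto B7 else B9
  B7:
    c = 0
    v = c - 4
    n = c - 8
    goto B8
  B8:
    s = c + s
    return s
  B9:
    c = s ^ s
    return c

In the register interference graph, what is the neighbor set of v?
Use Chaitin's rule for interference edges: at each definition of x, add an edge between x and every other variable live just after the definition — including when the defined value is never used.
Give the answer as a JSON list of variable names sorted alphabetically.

def/use:
  B0 def {c,s,v} use ∅
  B1 def {k} use {c}
  B2 def {n,v} use ∅
  B3 def {v,z} use {k}
  B4 def {k,v} use {k,v}
  B5 def {n} use ∅
  B6 def {c,v} use {c}
  B7 def {c,n,v} use ∅
  B8 def {s} use {c,s}
  B9 def {c} use {s}

Liveness:
  live B0: ∅→{c,s,v}
  live B1: {c,s,v}→{c,k,s,v}
  live B2: {s}→{s}
  live B3: {c,k,s}→{c,s}
  live B4: {c,k,s,v}→{c,s,v}
  live B5: ∅→∅
  live B6: {c,s}→{s}
  live B7: {s}→{c,s}
  live B8: {c,s}→∅
  live B9: {s}→∅

Conflict graph:
  c↔{k,n,s,v,z}
  k↔{c,s,v,z}
  n↔{c,s}
  s↔{c,k,n,v,z}
  v↔{c,k,s,z}
  z↔{c,k,s,v}

N(v) = ["c", "k", "s", "z"]

Answer: ["c", "k", "s", "z"]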